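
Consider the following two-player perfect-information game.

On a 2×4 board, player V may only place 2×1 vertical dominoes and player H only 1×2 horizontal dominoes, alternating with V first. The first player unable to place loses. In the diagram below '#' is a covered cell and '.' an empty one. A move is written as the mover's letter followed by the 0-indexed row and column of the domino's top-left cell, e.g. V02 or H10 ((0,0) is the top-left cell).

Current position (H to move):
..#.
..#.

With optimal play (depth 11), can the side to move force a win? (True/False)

[..#./..#.] H move#1: H00:+1/###./..#.*, H10:+1/..#./###.
[###./..#.] V move#2: V03:-1/####/..##*
[####/..##] H move#3: H10:+1/####/####*
[####/####] end (terminal -1, V#4); searched ..#./..#. to 11

H winning at [..#./..#.]: True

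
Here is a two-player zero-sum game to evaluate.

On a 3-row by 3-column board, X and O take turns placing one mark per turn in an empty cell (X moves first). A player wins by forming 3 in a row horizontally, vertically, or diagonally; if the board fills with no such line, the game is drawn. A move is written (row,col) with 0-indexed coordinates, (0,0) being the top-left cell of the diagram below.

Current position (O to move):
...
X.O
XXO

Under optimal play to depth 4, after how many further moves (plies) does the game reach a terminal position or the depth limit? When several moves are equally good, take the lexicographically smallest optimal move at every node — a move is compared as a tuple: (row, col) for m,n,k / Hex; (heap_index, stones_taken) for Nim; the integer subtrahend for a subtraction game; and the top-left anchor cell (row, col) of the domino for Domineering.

[.../X.O/XXO] O move#1: (0,0):+1/O../X.O/XXO*, (0,1):-1/.O./X.O/XXO, (0,2):+1/..O/X.O/XXO, (1,1):-1/.../XOO/XXO
[O../X.O/XXO] X move#2: (0,1):-1/OX./X.O/XXO*, (0,2):-1/O.X/X.O/XXO, (1,1):-1/O../XXO/XXO
[OX./X.O/XXO] O move#3: (0,2):+1/OXO/X.O/XXO*, (1,1):+1/OX./XOO/XXO
[OXO/X.O/XXO] end (terminal -1, X#4); searched .../X.O/XXO to 4

PV length from [.../X.O/XXO]: 3 plies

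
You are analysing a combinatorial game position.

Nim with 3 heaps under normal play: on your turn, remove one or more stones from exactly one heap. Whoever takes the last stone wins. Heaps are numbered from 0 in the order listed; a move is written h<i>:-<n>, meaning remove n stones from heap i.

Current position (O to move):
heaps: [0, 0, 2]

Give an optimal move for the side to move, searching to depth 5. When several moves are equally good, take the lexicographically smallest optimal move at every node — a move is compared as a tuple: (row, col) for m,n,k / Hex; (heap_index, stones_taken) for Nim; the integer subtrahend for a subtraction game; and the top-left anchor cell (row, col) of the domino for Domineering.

p1 O@[(0,0,2)]: h2:-1[(0,0,1)]-1 h2:-2[(0,0,0)]+1*
p2 X@[(0,0,0)] terminal -1; root [(0,0,2)] d5

O's best at [(0,0,2)]: h2:-2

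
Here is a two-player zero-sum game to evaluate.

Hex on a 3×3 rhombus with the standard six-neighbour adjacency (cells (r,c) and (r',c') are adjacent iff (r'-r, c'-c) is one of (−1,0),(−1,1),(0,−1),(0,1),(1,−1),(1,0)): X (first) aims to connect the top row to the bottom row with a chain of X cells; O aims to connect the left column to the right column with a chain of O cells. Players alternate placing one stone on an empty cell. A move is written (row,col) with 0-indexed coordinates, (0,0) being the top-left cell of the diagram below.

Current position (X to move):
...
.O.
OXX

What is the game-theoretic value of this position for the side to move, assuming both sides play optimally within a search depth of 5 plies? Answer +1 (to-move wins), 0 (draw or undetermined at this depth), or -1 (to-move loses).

p1 X@[.../.O./OXX]: (0,0)[X../.O./OXX]-1* (0,1)[.X./.O./OXX]-1 (0,2)[..X/.O./OXX]-1 (1,0)[.../XO./OXX]-1 (1,2)[.../.OX/OXX]-1
p2 O@[X../.O./OXX]: (0,1)[XO./.O./OXX]+1* (0,2)[X.O/.O./OXX]+1 (1,0)[X../OO./OXX]+1 (1,2)[X../.OO/OXX]+1
p3 X@[XO./.O./OXX]: (0,2)[XOX/.O./OXX]-1* (1,0)[XO./XO./OXX]-1 (1,2)[XO./.OX/OXX]-1
p4 O@[XOX/.O./OXX]: (1,0)[XOX/OO./OXX]-1 (1,2)[XOX/.OO/OXX]+1*
p5 X@[XOX/.OO/OXX] terminal -1; root [.../.O./OXX] d5

value(.../.O./OXX, X) = -1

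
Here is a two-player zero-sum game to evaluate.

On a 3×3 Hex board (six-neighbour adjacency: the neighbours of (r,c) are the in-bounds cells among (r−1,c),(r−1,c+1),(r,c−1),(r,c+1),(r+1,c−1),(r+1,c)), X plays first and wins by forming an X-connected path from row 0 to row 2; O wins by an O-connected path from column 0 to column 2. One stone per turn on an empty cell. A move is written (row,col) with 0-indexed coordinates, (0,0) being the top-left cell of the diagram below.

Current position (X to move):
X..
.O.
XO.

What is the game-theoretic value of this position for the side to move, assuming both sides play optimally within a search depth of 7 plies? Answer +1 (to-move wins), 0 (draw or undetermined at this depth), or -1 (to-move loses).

[X../.O./XO.] X move#1: (0,1):-1/XX./.O./XO., (0,2):-1/X.X/.O./XO., (1,0):+1/X../XO./XO.*, (1,2):-1/X../.OX/XO., (2,2):-1/X../.O./XOX
[X../XO./XO.] end (terminal -1, O#2); searched X../.O./XO. to 7

value(X../.O./XO., X) = +1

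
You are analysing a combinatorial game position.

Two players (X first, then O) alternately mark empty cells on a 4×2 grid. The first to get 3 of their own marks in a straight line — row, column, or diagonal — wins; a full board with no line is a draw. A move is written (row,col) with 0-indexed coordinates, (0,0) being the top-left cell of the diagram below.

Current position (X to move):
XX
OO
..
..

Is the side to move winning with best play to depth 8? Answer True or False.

X winning at [XX/OO/../..]: False

p1 X@[XX/OO/../..]: (2,0)[XX/OO/X./..]+0* (2,1)[XX/OO/.X/..]+0 (3,0)[XX/OO/../X.]+0 (3,1)[XX/OO/../.X]+0
p2 O@[XX/OO/X./..]: (2,1)[XX/OO/XO/..]+0* (3,0)[XX/OO/X./O.]+0 (3,1)[XX/OO/X./.O]+0
p3 X@[XX/OO/XO/..]: (3,0)[XX/OO/XO/X.]-1 (3,1)[XX/OO/XO/.X]+0*
p4 O@[XX/OO/XO/.X]: (3,0)[XX/OO/XO/OX]+0*
p5 X@[XX/OO/XO/OX] terminal +0; root [XX/OO/../..] d8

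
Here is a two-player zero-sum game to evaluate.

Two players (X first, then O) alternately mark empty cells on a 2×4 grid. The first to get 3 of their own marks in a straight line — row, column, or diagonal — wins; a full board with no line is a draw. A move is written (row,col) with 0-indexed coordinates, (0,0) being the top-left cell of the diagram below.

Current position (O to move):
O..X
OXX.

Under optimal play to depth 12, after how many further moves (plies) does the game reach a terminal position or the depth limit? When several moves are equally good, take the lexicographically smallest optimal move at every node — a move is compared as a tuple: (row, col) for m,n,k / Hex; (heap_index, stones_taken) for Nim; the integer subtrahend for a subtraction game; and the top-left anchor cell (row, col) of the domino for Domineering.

ply 1, O at O..X/OXX. | (0,1)=-1→OO.X/OXX.; (0,2)=-1→O.OX/OXX.; (1,3)=+0→O..X/OXXO*
ply 2, X at O..X/OXXO | (0,1)=+0→OX.X/OXXO*; (0,2)=+0→O.XX/OXXO
ply 3, O at OX.X/OXXO | (0,2)=+0→OXOX/OXXO*
ply 4: OXOX/OXXO is terminal +0 (X); from O..X/OXX. depth 12

PV length from [O..X/OXX.]: 3 plies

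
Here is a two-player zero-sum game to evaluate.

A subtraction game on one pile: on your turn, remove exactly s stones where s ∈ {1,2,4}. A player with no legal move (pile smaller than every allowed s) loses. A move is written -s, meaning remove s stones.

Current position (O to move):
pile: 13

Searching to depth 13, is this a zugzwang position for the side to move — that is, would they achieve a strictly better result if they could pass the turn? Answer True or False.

ply 1, O at 13 | -1=+1→12*; -2=-1→11; -4=+1→9
ply 2, X at 12 | -1=-1→11*; -2=-1→10; -4=-1→8
ply 3, O at 11 | -1=-1→10; -2=+1→9*; -4=-1→7
ply 4, X at 9 | -1=-1→8*; -2=-1→7; -4=-1→5
ply 5, O at 8 | -1=-1→7; -2=+1→6*; -4=-1→4
ply 6, X at 6 | -1=-1→5*; -2=-1→4; -4=-1→2
ply 7, O at 5 | -1=-1→4; -2=+1→3*; -4=-1→1
ply 8, X at 3 | -1=-1→2*; -2=-1→1
ply 9, O at 2 | -1=-1→1; -2=+1→0*
ply 10: 0 is terminal -1 (X); from 13 depth 13
suppose O passes — search the same position with X to move:
pass> ply 1, X at 13 | -1=+1→12*; -2=-1→11; -4=+1→9
pass> ply 2, O at 12 | -1=-1→11*; -2=-1→10; -4=-1→8
pass> ply 3, X at 11 | -1=-1→10; -2=+1→9*; -4=-1→7
pass> ply 4, O at 9 | -1=-1→8*; -2=-1→7; -4=-1→5
pass> ply 5, X at 8 | -1=-1→7; -2=+1→6*; -4=-1→4
pass> ply 6, O at 6 | -1=-1→5*; -2=-1→4; -4=-1→2
pass> ply 7, X at 5 | -1=-1→4; -2=+1→3*; -4=-1→1
pass> ply 8, O at 3 | -1=-1→2*; -2=-1→1
pass> ply 9, X at 2 | -1=-1→1; -2=+1→0*
pass> ply 10: 0 is terminal -1 (O); from 13 depth 13
for O: play +1, pass -1

zugzwang(13, O) = False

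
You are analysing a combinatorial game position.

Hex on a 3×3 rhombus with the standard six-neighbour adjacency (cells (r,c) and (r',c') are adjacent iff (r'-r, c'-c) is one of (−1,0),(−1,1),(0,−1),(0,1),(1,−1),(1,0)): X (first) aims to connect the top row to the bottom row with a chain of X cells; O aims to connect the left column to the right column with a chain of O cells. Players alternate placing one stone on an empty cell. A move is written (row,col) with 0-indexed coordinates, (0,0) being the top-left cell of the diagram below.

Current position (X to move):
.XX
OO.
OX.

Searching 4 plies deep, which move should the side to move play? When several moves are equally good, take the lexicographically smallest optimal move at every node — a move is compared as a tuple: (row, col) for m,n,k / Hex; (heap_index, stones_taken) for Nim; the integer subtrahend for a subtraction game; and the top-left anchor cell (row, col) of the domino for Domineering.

X's best at [.XX/OO./OX.]: (1,2)

[.XX/OO./OX.] X move#1: (0,0):-1/XXX/OO./OX., (1,2):+1/.XX/OOX/OX.*, (2,2):-1/.XX/OO./OXX
[.XX/OOX/OX.] end (terminal -1, O#2); searched .XX/OO./OX. to 4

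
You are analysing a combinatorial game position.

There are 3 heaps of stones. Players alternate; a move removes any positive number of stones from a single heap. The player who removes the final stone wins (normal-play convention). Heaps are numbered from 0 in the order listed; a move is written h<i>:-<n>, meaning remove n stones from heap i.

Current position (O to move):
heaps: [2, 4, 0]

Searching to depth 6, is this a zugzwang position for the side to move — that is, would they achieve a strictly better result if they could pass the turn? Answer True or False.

zugzwang((2,4,0), O) = False

p1 O@[(2,4,0)]: h0:-1[(1,4,0)]-1 h0:-2[(0,4,0)]-1 h1:-1[(2,3,0)]-1 h1:-2[(2,2,0)]+1* h1:-3[(2,1,0)]-1 h1:-4[(2,0,0)]-1
p2 X@[(2,2,0)]: h0:-1[(1,2,0)]-1* h0:-2[(0,2,0)]-1 h1:-1[(2,1,0)]-1 h1:-2[(2,0,0)]-1
p3 O@[(1,2,0)]: h0:-1[(0,2,0)]-1 h1:-1[(1,1,0)]+1* h1:-2[(1,0,0)]-1
p4 X@[(1,1,0)]: h0:-1[(0,1,0)]-1* h1:-1[(1,0,0)]-1
p5 O@[(0,1,0)]: h1:-1[(0,0,0)]+1*
p6 X@[(0,0,0)] terminal -1; root [(2,4,0)] d6
suppose O passes — search the same position with X to move:
pass> p1 X@[(2,4,0)]: h0:-1[(1,4,0)]-1 h0:-2[(0,4,0)]-1 h1:-1[(2,3,0)]-1 h1:-2[(2,2,0)]+1* h1:-3[(2,1,0)]-1 h1:-4[(2,0,0)]-1
pass> p2 O@[(2,2,0)]: h0:-1[(1,2,0)]-1* h0:-2[(0,2,0)]-1 h1:-1[(2,1,0)]-1 h1:-2[(2,0,0)]-1
pass> p3 X@[(1,2,0)]: h0:-1[(0,2,0)]-1 h1:-1[(1,1,0)]+1* h1:-2[(1,0,0)]-1
pass> p4 O@[(1,1,0)]: h0:-1[(0,1,0)]-1* h1:-1[(1,0,0)]-1
pass> p5 X@[(0,1,0)]: h1:-1[(0,0,0)]+1*
pass> p6 O@[(0,0,0)] terminal -1; root [(2,4,0)] d6
for O: play +1, pass -1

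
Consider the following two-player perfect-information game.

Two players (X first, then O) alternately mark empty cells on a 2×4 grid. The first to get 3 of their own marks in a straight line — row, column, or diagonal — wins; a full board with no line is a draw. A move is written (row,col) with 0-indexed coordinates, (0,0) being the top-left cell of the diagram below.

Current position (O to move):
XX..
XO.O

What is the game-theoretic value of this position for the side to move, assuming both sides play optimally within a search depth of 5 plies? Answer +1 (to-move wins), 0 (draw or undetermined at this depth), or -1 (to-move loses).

ply 1, O at XX../XO.O | (0,2)=+0→XXO./XO.O; (0,3)=-1→XX.O/XO.O; (1,2)=+1→XX../XOOO*
ply 2: XX../XOOO is terminal -1 (X); from XX../XO.O depth 5

value(XX../XO.O, O) = +1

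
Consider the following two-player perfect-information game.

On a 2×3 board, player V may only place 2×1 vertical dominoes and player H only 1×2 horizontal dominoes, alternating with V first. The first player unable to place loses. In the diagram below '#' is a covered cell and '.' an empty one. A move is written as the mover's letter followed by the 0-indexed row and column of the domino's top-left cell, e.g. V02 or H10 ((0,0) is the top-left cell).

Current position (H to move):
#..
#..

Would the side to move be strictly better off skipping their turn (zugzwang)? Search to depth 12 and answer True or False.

zugzwang(#../#.., H) = False

ply 1, H at #../#.. | H01=+1→###/#..*; H11=+1→#../###
ply 2: ###/#.. is terminal -1 (V); from #../#.. depth 12
pass branch (V moves first from the same position):
  | ply 1, V at #../#.. | V01=+1→##./##.*; V02=+1→#.#/#.#
  | ply 2: ##./##. is terminal -1 (H); from #../#.. depth 12
H moving scores +1; H passing scores -1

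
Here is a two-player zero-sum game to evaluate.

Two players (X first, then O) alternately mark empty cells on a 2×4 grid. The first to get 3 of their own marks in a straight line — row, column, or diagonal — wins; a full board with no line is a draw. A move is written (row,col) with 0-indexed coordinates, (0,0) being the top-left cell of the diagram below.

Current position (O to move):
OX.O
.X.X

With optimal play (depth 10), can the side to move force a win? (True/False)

ply 1, O at OX.O/.X.X | (0,2)=-1→OXOO/.X.X; (1,0)=-1→OX.O/OX.X; (1,2)=+0→OX.O/.XOX*
ply 2, X at OX.O/.XOX | (0,2)=+0→OXXO/.XOX*; (1,0)=+0→OX.O/XXOX
ply 3, O at OXXO/.XOX | (1,0)=+0→OXXO/OXOX*
ply 4: OXXO/OXOX is terminal +0 (X); from OX.O/.X.X depth 10

O winning at [OX.O/.X.X]: False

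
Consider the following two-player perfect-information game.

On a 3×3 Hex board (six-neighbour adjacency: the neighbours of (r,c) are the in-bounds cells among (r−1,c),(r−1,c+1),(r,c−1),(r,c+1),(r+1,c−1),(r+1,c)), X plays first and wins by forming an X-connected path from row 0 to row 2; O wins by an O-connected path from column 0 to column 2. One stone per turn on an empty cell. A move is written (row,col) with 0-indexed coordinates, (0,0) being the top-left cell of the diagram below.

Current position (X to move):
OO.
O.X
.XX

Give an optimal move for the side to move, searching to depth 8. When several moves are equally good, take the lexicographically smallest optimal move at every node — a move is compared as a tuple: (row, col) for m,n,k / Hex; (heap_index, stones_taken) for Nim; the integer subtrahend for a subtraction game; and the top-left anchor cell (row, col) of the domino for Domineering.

X's best at [OO./O.X/.XX]: (0,2)

[OO./O.X/.XX] X move#1: (0,2):+1/OOX/O.X/.XX*, (1,1):-1/OO./OXX/.XX, (2,0):-1/OO./O.X/XXX
[OOX/O.X/.XX] end (terminal -1, O#2); searched OO./O.X/.XX to 8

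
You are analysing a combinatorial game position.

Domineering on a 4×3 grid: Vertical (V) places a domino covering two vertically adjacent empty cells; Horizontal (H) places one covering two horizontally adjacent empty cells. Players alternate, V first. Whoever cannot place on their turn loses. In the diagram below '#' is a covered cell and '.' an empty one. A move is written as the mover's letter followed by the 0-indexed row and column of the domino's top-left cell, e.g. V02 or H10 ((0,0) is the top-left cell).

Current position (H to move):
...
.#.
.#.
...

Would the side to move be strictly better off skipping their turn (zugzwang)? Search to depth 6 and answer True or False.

p1 H@[.../.#./.#./...]: H00[##./.#./.#./...]-1* H01[.##/.#./.#./...]-1 H30[.../.#./.#./##.]-1 H31[.../.#./.#./.##]-1
p2 V@[##./.#./.#./...]: V02[###/.##/.#./...]+1* V10[##./##./##./...]+1 V12[##./.##/.##/...]+1 V20[##./.#./##./#..]+1 V22[##./.#./.##/..#]+1
p3 H@[###/.##/.#./...]: H30[###/.##/.#./##.]-1* H31[###/.##/.#./.##]-1
p4 V@[###/.##/.#./##.]: V10[###/###/##./##.]+1* V22[###/.##/.##/###]+1
p5 H@[###/###/##./##.] terminal -1; root [.../.#./.#./...] d6
if H skipped the turn, V would face:
~ p1 V@[.../.#./.#./...]: V00[#../##./.#./...]+1* V02[..#/.##/.#./...]+1 V10[.../##./##./...]-1 V12[.../.##/.##/...]-1 V20[.../.#./##./#..]+1 V22[.../.#./.##/..#]+1
~ p2 H@[#../##./.#./...]: H01[###/##./.#./...]-1* H30[#../##./.#./##.]-1 H31[#../##./.#./.##]-1
~ p3 V@[###/##./.#./...]: V12[###/###/.##/...]-1 V20[###/##./##./#..]+1* V22[###/##./.##/..#]-1
~ p4 H@[###/##./##./#..]: H31[###/##./##./###]-1*
~ p5 V@[###/##./##./###]: V12[###/###/###/###]+1*
~ p6 H@[###/###/###/###] terminal -1; root [.../.#./.#./...] d6
compare (H): move=-1 vs pass=-1

zugzwang(.../.#./.#./..., H) = False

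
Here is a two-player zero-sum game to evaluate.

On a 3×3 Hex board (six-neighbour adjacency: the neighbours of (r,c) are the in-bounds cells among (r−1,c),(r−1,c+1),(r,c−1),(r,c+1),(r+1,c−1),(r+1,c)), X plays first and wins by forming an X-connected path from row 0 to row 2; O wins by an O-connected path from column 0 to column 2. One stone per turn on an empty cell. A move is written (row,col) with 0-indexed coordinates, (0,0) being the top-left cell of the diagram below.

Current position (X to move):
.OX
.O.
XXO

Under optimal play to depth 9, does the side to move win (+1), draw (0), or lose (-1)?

ply 1, X at .OX/.O./XXO | (0,0)=+1→XOX/.O./XXO*; (1,0)=+1→.OX/XO./XXO; (1,2)=+1→.OX/.OX/XXO
ply 2, O at XOX/.O./XXO | (1,0)=-1→XOX/OO./XXO*; (1,2)=-1→XOX/.OO/XXO
ply 3, X at XOX/OO./XXO | (1,2)=+1→XOX/OOX/XXO*
ply 4: XOX/OOX/XXO is terminal -1 (O); from .OX/.O./XXO depth 9

value(.OX/.O./XXO, X) = +1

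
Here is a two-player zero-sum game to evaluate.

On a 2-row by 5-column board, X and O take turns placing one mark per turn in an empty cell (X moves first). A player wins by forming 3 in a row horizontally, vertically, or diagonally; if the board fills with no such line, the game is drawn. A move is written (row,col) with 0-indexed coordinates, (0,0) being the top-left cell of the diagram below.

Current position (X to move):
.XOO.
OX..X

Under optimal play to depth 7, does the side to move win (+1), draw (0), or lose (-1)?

value(.XOO./OX..X, X) = 0

p1 X@[.XOO./OX..X]: (0,0)[XXOO./OX..X]-1 (0,4)[.XOOX/OX..X]+0* (1,2)[.XOO./OXX.X]-1 (1,3)[.XOO./OX.XX]-1
p2 O@[.XOOX/OX..X]: (0,0)[OXOOX/OX..X]+0* (1,2)[.XOOX/OXO.X]+0 (1,3)[.XOOX/OX.OX]+0
p3 X@[OXOOX/OX..X]: (1,2)[OXOOX/OXX.X]+0* (1,3)[OXOOX/OX.XX]+0
p4 O@[OXOOX/OXX.X]: (1,3)[OXOOX/OXXOX]+0*
p5 X@[OXOOX/OXXOX] terminal +0; root [.XOO./OX..X] d7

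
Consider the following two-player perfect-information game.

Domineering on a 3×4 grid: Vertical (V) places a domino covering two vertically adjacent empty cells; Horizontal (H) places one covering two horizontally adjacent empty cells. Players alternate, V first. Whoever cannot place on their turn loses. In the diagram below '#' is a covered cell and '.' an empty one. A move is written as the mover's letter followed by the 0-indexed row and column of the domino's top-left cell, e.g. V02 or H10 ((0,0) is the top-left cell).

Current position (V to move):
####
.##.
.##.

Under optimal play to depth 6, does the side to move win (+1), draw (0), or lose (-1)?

[####/.##./.##.] V move#1: V10:+1/####/###./###.*, V13:+1/####/.###/.###
[####/###./###.] end (terminal -1, H#2); searched ####/.##./.##. to 6

value(####/.##./.##., V) = +1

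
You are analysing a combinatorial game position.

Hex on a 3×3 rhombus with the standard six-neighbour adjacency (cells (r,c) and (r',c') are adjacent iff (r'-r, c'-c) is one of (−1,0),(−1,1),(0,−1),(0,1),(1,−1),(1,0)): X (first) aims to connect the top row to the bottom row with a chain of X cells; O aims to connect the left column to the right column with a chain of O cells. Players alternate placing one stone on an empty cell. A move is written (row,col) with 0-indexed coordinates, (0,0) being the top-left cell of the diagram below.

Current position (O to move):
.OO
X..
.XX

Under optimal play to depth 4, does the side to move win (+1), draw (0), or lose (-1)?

value(.OO/X../.XX, O) = +1

[.OO/X../.XX] O move#1: (0,0):+1/OOO/X../.XX*, (1,1):+1/.OO/XO./.XX, (1,2):-1/.OO/X.O/.XX, (2,0):+1/.OO/X../OXX
[OOO/X../.XX] end (terminal -1, X#2); searched .OO/X../.XX to 4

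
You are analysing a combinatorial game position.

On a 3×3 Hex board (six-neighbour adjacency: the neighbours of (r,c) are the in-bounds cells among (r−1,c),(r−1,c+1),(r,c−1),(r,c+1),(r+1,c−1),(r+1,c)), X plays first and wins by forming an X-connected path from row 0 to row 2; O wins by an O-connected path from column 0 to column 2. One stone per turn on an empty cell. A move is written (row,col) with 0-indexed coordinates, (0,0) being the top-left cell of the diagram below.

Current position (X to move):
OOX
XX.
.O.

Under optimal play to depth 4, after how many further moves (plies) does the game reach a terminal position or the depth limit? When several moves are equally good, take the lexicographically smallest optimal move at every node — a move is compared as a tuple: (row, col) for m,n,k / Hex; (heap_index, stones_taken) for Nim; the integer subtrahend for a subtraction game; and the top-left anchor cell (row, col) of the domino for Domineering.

p1 X@[OOX/XX./.O.]: (1,2)[OOX/XXX/.O.]+1* (2,0)[OOX/XX./XO.]+1 (2,2)[OOX/XX./.OX]+1
p2 O@[OOX/XXX/.O.]: (2,0)[OOX/XXX/OO.]-1* (2,2)[OOX/XXX/.OO]-1
p3 X@[OOX/XXX/OO.]: (2,2)[OOX/XXX/OOX]+1*
p4 O@[OOX/XXX/OOX] terminal -1; root [OOX/XX./.O.] d4

PV length from [OOX/XX./.O.]: 3 plies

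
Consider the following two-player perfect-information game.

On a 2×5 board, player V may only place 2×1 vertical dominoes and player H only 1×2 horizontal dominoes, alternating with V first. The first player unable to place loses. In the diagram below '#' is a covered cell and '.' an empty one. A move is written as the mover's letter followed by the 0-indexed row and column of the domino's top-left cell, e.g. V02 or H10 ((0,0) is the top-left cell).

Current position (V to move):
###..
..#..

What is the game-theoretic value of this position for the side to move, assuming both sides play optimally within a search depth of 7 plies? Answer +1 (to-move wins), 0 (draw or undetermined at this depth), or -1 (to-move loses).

value(###../..#.., V) = +1

ply 1, V at ###../..#.. | V03=+1→####./..##.*; V04=+1→###.#/..#.#
ply 2, H at ####./..##. | H10=-1→####./####.*
ply 3, V at ####./####. | V04=+1→#####/#####*
ply 4: #####/##### is terminal -1 (H); from ###../..#.. depth 7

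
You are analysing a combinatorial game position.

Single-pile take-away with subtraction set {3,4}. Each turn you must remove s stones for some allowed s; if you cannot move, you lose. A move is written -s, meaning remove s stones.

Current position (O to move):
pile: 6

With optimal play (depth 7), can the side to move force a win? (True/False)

p1 O@[6]: -3[3]-1 -4[2]+1*
p2 X@[2] terminal -1; root [6] d7

O winning at [6]: True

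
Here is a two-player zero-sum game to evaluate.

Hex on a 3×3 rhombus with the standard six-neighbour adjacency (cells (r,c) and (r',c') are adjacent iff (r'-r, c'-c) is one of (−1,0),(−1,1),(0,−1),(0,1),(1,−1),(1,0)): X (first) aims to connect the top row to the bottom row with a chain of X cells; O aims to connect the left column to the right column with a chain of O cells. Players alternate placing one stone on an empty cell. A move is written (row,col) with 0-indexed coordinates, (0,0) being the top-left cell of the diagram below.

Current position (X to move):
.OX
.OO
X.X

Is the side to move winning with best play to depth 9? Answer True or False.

X winning at [.OX/.OO/X.X]: False

ply 1, X at .OX/.OO/X.X | (0,0)=-1→XOX/.OO/X.X*; (1,0)=-1→.OX/XOO/X.X; (2,1)=-1→.OX/.OO/XXX
ply 2, O at XOX/.OO/X.X | (1,0)=+1→XOX/OOO/X.X*; (2,1)=-1→XOX/.OO/XOX
ply 3: XOX/OOO/X.X is terminal -1 (X); from .OX/.OO/X.X depth 9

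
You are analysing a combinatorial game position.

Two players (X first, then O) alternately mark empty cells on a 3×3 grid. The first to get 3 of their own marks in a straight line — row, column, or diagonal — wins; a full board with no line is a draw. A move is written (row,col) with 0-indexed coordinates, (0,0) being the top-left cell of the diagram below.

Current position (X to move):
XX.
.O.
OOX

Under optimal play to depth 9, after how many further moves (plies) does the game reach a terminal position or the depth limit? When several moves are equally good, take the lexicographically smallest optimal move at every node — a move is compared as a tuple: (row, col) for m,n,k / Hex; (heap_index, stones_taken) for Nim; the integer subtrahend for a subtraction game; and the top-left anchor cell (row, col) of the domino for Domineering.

[XX./.O./OOX] X move#1: (0,2):+1/XXX/.O./OOX*, (1,0):-1/XX./XO./OOX, (1,2):-1/XX./.OX/OOX
[XXX/.O./OOX] end (terminal -1, O#2); searched XX./.O./OOX to 9

PV length from [XX./.O./OOX]: 1 ply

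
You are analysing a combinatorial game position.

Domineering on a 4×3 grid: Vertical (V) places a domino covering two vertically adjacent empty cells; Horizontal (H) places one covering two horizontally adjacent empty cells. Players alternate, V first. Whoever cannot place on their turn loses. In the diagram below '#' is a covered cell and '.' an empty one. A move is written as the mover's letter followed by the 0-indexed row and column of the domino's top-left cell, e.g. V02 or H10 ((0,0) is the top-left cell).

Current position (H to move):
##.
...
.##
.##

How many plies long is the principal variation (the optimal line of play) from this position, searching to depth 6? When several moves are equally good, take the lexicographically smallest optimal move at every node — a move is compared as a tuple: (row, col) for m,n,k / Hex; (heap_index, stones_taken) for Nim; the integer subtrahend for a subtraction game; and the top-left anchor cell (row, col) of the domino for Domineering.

PV length from [##./.../.##/.##]: 2 plies

ply 1, H at ##./.../.##/.## | H10=-1→##./##./.##/.##*; H11=-1→##./.##/.##/.##
ply 2, V at ##./##./.##/.## | V02=+1→###/###/.##/.##*; V20=+1→##./##./###/###
ply 3: ###/###/.##/.## is terminal -1 (H); from ##./.../.##/.## depth 6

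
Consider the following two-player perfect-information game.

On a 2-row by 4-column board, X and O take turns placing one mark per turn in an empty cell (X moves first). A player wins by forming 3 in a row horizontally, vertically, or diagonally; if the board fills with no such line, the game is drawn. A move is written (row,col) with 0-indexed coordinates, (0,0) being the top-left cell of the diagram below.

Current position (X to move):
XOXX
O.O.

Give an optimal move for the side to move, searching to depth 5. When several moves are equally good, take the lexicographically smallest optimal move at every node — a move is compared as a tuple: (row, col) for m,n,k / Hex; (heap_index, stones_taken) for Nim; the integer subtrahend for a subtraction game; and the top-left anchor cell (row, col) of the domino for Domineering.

p1 X@[XOXX/O.O.]: (1,1)[XOXX/OXO.]+0* (1,3)[XOXX/O.OX]-1
p2 O@[XOXX/OXO.]: (1,3)[XOXX/OXOO]+0*
p3 X@[XOXX/OXOO] terminal +0; root [XOXX/O.O.] d5

X's best at [XOXX/O.O.]: (1,1)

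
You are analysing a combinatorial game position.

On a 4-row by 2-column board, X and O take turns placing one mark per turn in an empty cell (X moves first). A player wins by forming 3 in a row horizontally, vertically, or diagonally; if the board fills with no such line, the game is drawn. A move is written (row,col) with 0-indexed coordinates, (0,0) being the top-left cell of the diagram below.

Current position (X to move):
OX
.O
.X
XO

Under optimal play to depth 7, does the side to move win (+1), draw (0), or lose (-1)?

[OX/.O/.X/XO] X move#1: (1,0):+0/OX/XO/.X/XO*, (2,0):+0/OX/.O/XX/XO
[OX/XO/.X/XO] O move#2: (2,0):+0/OX/XO/OX/XO*
[OX/XO/OX/XO] end (terminal +0, X#3); searched OX/.O/.X/XO to 7

value(OX/.O/.X/XO, X) = 0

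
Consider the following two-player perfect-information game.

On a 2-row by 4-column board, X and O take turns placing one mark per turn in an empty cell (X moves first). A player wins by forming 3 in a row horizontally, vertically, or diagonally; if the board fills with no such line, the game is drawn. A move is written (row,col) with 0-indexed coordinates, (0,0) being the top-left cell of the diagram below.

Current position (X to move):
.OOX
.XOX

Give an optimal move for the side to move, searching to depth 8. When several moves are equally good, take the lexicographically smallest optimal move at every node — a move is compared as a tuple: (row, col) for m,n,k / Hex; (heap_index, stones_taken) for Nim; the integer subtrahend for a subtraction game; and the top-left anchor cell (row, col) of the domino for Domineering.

X's best at [.OOX/.XOX]: (0,0)

ply 1, X at .OOX/.XOX | (0,0)=+0→XOOX/.XOX*; (1,0)=-1→.OOX/XXOX
ply 2, O at XOOX/.XOX | (1,0)=+0→XOOX/OXOX*
ply 3: XOOX/OXOX is terminal +0 (X); from .OOX/.XOX depth 8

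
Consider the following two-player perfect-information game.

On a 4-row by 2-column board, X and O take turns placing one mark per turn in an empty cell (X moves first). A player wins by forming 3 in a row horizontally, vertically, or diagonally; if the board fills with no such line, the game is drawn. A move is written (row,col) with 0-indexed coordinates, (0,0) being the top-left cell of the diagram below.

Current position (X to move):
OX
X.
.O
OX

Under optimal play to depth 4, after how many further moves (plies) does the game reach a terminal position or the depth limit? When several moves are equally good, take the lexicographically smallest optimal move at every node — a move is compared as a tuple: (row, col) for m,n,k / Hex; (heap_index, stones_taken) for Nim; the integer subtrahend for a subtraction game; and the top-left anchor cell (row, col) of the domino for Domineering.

ply 1, X at OX/X./.O/OX | (1,1)=+0→OX/XX/.O/OX*; (2,0)=+0→OX/X./XO/OX
ply 2, O at OX/XX/.O/OX | (2,0)=+0→OX/XX/OO/OX*
ply 3: OX/XX/OO/OX is terminal +0 (X); from OX/X./.O/OX depth 4

PV length from [OX/X./.O/OX]: 2 plies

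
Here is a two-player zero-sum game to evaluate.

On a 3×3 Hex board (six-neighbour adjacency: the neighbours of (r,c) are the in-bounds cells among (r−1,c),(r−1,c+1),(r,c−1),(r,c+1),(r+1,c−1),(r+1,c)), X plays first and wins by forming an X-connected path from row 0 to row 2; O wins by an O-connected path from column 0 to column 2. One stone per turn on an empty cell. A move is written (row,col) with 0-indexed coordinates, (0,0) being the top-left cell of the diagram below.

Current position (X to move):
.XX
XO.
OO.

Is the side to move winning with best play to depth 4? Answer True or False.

X winning at [.XX/XO./OO.]: False

ply 1, X at .XX/XO./OO. | (0,0)=-1→XXX/XO./OO.*; (1,2)=-1→.XX/XOX/OO.; (2,2)=-1→.XX/XO./OOX
ply 2, O at XXX/XO./OO. | (1,2)=+1→XXX/XOO/OO.*; (2,2)=+1→XXX/XO./OOO
ply 3: XXX/XOO/OO. is terminal -1 (X); from .XX/XO./OO. depth 4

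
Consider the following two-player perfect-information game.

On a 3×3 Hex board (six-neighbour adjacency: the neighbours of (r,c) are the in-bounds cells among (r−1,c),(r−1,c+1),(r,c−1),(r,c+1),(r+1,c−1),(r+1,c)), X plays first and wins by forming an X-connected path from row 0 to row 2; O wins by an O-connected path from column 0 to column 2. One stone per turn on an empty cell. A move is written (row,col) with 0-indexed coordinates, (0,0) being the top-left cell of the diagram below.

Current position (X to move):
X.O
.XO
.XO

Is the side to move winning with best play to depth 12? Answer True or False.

X winning at [X.O/.XO/.XO]: True

p1 X@[X.O/.XO/.XO]: (0,1)[XXO/.XO/.XO]+1* (1,0)[X.O/XXO/.XO]+1 (2,0)[X.O/.XO/XXO]+1
p2 O@[XXO/.XO/.XO] terminal -1; root [X.O/.XO/.XO] d12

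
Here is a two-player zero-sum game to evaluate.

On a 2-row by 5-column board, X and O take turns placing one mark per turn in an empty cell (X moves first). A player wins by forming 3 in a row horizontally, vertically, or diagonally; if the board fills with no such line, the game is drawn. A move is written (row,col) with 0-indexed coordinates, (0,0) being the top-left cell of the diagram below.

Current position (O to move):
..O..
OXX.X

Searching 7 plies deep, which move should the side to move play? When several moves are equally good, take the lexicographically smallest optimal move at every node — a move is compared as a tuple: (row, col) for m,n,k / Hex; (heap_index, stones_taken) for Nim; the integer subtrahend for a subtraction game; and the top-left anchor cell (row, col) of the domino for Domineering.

[..O../OXX.X] O move#1: (0,0):-1/O.O../OXX.X, (0,1):-1/.OO../OXX.X, (0,3):-1/..OO./OXX.X, (0,4):-1/..O.O/OXX.X, (1,3):+0/..O../OXXOX*
[..O../OXXOX] X move#2: (0,0):-1/X.O../OXXOX, (0,1):+0/.XO../OXXOX*, (0,3):+0/..OX./OXXOX, (0,4):-1/..O.X/OXXOX
[.XO../OXXOX] O move#3: (0,0):+0/OXO../OXXOX*, (0,3):+0/.XOO./OXXOX, (0,4):+0/.XO.O/OXXOX
[OXO../OXXOX] X move#4: (0,3):+0/OXOX./OXXOX*, (0,4):+0/OXO.X/OXXOX
[OXOX./OXXOX] O move#5: (0,4):+0/OXOXO/OXXOX*
[OXOXO/OXXOX] end (terminal +0, X#6); searched ..O../OXX.X to 7

O's best at [..O../OXX.X]: (1,3)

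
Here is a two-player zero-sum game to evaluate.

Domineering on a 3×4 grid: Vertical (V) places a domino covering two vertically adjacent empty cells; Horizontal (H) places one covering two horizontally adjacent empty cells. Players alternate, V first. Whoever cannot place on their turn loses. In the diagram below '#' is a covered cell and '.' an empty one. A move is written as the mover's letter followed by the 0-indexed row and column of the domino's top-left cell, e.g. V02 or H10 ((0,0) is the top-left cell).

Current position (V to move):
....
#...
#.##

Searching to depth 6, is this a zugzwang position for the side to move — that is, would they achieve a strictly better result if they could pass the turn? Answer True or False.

p1 V@[..../#.../#.##]: V01[.#../##../#.##]-1 V02[..#./#.#./#.##]+1* V03[...#/#..#/#.##]-1 V11[..../##../####]-1
p2 H@[..#./#.#./#.##]: H00[###./#.#./#.##]-1*
p3 V@[###./#.#./#.##]: V03[####/#.##/#.##]+1* V11[###./###./####]+1
p4 H@[####/#.##/#.##] terminal -1; root [..../#.../#.##] d6
suppose V passes — search the same position with H to move:
pass> p1 H@[..../#.../#.##]: H00[##../#.../#.##]-1 H01[.##./#.../#.##]+1* H02[..##/#.../#.##]+1 H11[..../###./#.##]+1 H12[..../#.##/#.##]+1
pass> p2 V@[.##./#.../#.##]: V03[.###/#..#/#.##]-1* V11[.##./##../####]-1
pass> p3 H@[.###/#..#/#.##]: H11[.###/####/#.##]+1*
pass> p4 V@[.###/####/#.##] terminal -1; root [..../#.../#.##] d6
for V: play +1, pass -1

zugzwang(..../#.../#.##, V) = False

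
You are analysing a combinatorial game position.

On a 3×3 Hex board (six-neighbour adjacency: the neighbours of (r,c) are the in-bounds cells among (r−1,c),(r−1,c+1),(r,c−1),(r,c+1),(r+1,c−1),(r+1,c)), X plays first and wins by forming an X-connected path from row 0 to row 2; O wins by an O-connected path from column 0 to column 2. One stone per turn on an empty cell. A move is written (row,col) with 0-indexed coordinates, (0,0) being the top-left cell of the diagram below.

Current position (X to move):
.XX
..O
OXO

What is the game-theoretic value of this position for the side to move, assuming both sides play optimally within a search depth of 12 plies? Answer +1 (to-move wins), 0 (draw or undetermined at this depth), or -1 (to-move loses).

value(.XX/..O/OXO, X) = +1

p1 X@[.XX/..O/OXO]: (0,0)[XXX/..O/OXO]-1 (1,0)[.XX/X.O/OXO]-1 (1,1)[.XX/.XO/OXO]+1*
p2 O@[.XX/.XO/OXO] terminal -1; root [.XX/..O/OXO] d12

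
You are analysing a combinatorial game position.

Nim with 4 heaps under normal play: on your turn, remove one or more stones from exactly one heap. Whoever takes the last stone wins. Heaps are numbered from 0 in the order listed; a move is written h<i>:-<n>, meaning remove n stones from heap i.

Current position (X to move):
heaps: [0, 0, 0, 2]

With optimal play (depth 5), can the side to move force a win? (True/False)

[(0,0,0,2)] X move#1: h3:-1:-1/(0,0,0,1), h3:-2:+1/(0,0,0,0)*
[(0,0,0,0)] end (terminal -1, O#2); searched (0,0,0,2) to 5

X winning at [(0,0,0,2)]: True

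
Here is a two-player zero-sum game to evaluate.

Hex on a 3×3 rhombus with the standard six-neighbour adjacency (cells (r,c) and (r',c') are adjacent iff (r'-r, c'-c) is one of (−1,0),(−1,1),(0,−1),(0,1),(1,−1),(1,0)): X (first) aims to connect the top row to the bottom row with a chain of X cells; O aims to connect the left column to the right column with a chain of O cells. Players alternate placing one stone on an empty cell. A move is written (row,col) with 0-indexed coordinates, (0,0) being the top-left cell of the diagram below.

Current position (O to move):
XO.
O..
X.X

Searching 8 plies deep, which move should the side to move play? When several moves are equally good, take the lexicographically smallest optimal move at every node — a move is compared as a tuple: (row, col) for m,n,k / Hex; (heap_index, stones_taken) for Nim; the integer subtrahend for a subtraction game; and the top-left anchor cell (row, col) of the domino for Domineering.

O's best at [XO./O../X.X]: (0,2)

p1 O@[XO./O../X.X]: (0,2)[XOO/O../X.X]+1* (1,1)[XO./OO./X.X]+1 (1,2)[XO./O.O/X.X]+1 (2,1)[XO./O../XOX]-1
p2 X@[XOO/O../X.X] terminal -1; root [XO./O../X.X] d8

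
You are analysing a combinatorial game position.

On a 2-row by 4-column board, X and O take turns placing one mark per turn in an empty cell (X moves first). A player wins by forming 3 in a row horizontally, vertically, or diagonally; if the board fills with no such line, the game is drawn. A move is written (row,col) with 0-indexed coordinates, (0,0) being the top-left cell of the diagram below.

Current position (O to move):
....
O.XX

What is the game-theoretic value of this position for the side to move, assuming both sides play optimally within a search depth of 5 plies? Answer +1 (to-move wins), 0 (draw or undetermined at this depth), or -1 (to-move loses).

value(..../O.XX, O) = 0

ply 1, O at ..../O.XX | (0,0)=-1→O.../O.XX; (0,1)=-1→.O../O.XX; (0,2)=-1→..O./O.XX; (0,3)=-1→...O/O.XX; (1,1)=+0→..../OOXX*
ply 2, X at ..../OOXX | (0,0)=+0→X.../OOXX*; (0,1)=+0→.X../OOXX; (0,2)=+0→..X./OOXX; (0,3)=+0→...X/OOXX
ply 3, O at X.../OOXX | (0,1)=+0→XO../OOXX*; (0,2)=+0→X.O./OOXX; (0,3)=+0→X..O/OOXX
ply 4, X at XO../OOXX | (0,2)=+0→XOX./OOXX*; (0,3)=+0→XO.X/OOXX
ply 5, O at XOX./OOXX | (0,3)=+0→XOXO/OOXX*
ply 6: XOXO/OOXX is terminal +0 (X); from ..../O.XX depth 5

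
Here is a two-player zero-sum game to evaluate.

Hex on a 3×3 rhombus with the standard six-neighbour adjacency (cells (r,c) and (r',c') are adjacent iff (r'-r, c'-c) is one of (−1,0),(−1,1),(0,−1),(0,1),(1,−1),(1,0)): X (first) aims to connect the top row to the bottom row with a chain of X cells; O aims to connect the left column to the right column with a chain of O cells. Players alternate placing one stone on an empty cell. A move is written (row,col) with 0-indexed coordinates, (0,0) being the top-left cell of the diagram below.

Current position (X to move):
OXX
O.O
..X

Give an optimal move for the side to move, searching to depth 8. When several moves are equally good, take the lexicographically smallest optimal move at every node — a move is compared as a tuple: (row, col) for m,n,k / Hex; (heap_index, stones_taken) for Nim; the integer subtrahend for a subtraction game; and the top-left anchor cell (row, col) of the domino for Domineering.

X's best at [OXX/O.O/..X]: (1,1)

p1 X@[OXX/O.O/..X]: (1,1)[OXX/OXO/..X]+1* (2,0)[OXX/O.O/X.X]-1 (2,1)[OXX/O.O/.XX]-1
p2 O@[OXX/OXO/..X]: (2,0)[OXX/OXO/O.X]-1* (2,1)[OXX/OXO/.OX]-1
p3 X@[OXX/OXO/O.X]: (2,1)[OXX/OXO/OXX]+1*
p4 O@[OXX/OXO/OXX] terminal -1; root [OXX/O.O/..X] d8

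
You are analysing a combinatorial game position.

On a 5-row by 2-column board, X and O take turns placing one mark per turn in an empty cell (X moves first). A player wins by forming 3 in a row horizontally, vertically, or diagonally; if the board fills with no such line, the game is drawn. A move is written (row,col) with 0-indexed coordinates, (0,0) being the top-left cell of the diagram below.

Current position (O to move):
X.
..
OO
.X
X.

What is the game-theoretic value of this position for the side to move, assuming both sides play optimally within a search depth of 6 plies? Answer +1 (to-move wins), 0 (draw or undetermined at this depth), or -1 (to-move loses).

ply 1, O at X./../OO/.X/X. | (0,1)=+0→XO/../OO/.X/X.*; (1,0)=+0→X./O./OO/.X/X.; (1,1)=+0→X./.O/OO/.X/X.; (3,0)=+0→X./../OO/OX/X.; (4,1)=+0→X./../OO/.X/XO
ply 2, X at XO/../OO/.X/X. | (1,0)=-1→XO/X./OO/.X/X.; (1,1)=+0→XO/.X/OO/.X/X.*; (3,0)=-1→XO/../OO/XX/X.; (4,1)=-1→XO/../OO/.X/XX
ply 3, O at XO/.X/OO/.X/X. | (1,0)=+0→XO/OX/OO/.X/X.*; (3,0)=+0→XO/.X/OO/OX/X.; (4,1)=+0→XO/.X/OO/.X/XO
ply 4, X at XO/OX/OO/.X/X. | (3,0)=+0→XO/OX/OO/XX/X.*; (4,1)=-1→XO/OX/OO/.X/XX
ply 5, O at XO/OX/OO/XX/X. | (4,1)=+0→XO/OX/OO/XX/XO*
ply 6: XO/OX/OO/XX/XO is terminal +0 (X); from X./../OO/.X/X. depth 6

value(X./../OO/.X/X., O) = 0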